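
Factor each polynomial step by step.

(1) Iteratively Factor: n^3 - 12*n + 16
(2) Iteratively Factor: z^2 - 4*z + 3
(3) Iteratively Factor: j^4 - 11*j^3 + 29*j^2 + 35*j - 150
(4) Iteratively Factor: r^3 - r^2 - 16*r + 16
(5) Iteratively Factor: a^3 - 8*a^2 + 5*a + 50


(1) = (n - 2)*(n^2 + 2*n - 8) = (n - 2)*(n + 4)*(n - 2)
(2) = (z - 1)*(z - 3)
(3) = (j + 2)*(j^3 - 13*j^2 + 55*j - 75) = (j - 5)*(j + 2)*(j^2 - 8*j + 15) = (j - 5)*(j - 3)*(j + 2)*(j - 5)
(4) = (r - 1)*(r^2 - 16) = (r - 1)*(r + 4)*(r - 4)
(5) = (a - 5)*(a^2 - 3*a - 10) = (a - 5)^2*(a + 2)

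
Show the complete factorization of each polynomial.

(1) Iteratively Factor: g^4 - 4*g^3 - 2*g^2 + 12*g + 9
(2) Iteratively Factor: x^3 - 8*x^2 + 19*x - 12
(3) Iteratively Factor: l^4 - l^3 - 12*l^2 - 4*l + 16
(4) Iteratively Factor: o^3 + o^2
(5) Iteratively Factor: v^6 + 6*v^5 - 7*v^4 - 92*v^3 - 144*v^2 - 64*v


(1) = (g - 3)*(g^3 - g^2 - 5*g - 3) = (g - 3)*(g + 1)*(g^2 - 2*g - 3) = (g - 3)*(g + 1)^2*(g - 3)
(2) = (x - 4)*(x^2 - 4*x + 3) = (x - 4)*(x - 3)*(x - 1)
(3) = (l - 4)*(l^3 + 3*l^2 - 4) = (l - 4)*(l - 1)*(l^2 + 4*l + 4) = (l - 4)*(l - 1)*(l + 2)*(l + 2)
(4) = (o)*(o^2 + o) = o^2*(o + 1)
(5) = (v + 4)*(v^5 + 2*v^4 - 15*v^3 - 32*v^2 - 16*v) = (v + 1)*(v + 4)*(v^4 + v^3 - 16*v^2 - 16*v) = (v + 1)*(v + 4)^2*(v^3 - 3*v^2 - 4*v) = (v - 4)*(v + 1)*(v + 4)^2*(v^2 + v) = v*(v - 4)*(v + 1)*(v + 4)^2*(v + 1)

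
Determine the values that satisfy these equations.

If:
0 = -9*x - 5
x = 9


Then:
No Solution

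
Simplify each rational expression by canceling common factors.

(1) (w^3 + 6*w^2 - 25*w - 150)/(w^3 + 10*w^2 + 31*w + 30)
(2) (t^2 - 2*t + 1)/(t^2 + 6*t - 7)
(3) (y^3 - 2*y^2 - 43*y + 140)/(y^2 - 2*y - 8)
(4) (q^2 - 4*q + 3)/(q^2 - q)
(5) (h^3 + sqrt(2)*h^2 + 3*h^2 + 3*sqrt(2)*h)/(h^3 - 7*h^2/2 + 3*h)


(1) = (w^2 + w - 30)/(w^2 + 5*w + 6)
(2) = (t - 1)/(t + 7)
(3) = (y^2 + 2*y - 35)/(y + 2)
(4) = (q - 3)/q
(5) = (2*h^2 + h*(2*sqrt(2) + 6) + 6*sqrt(2))/(2*h^2 - 7*h + 6)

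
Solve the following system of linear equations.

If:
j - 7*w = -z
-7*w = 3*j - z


Then:
j = 0
w = z/7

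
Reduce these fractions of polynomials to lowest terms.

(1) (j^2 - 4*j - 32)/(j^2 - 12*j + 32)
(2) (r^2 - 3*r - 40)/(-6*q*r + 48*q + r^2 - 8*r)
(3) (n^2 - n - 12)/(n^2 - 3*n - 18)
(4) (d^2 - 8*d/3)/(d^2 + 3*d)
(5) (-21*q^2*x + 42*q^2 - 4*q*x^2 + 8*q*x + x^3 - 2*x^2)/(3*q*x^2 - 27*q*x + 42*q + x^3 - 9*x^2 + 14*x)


(1) = (j + 4)/(j - 4)
(2) = (-r - 5)/(6*q - r)
(3) = (n - 4)/(n - 6)
(4) = (3*d - 8)/(3*d + 9)
(5) = (-7*q + x)/(x - 7)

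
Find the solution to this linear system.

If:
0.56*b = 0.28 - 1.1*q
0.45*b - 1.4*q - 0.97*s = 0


Then:
b = 0.834245504300235*s + 0.306489444878812
q = 0.0985144644253323 - 0.42470680218921*s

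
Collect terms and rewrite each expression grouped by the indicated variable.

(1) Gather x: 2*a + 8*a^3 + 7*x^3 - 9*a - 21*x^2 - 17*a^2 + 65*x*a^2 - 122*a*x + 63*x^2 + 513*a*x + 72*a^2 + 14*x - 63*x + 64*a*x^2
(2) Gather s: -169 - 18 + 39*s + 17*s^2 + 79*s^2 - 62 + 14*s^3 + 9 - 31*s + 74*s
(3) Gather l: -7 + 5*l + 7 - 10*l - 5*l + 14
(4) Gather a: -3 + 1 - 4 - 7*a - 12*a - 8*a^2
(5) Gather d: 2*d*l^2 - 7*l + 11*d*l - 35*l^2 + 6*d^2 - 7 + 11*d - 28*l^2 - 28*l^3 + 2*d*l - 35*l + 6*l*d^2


(1) = 8*a^3 + 55*a^2 - 7*a + 7*x^3 + x^2*(64*a + 42) + x*(65*a^2 + 391*a - 49)
(2) = 14*s^3 + 96*s^2 + 82*s - 240
(3) = 14 - 10*l
(4) = -8*a^2 - 19*a - 6
(5) = d^2*(6*l + 6) + d*(2*l^2 + 13*l + 11) - 28*l^3 - 63*l^2 - 42*l - 7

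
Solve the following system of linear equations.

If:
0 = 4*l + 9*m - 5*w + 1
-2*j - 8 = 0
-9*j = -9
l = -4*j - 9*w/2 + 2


Then:
No Solution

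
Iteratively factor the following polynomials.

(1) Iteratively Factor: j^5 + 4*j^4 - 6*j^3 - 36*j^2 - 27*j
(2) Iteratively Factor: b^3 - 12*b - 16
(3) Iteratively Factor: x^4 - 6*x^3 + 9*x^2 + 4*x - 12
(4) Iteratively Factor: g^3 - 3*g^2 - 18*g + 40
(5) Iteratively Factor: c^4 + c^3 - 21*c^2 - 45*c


(1) = (j - 3)*(j^4 + 7*j^3 + 15*j^2 + 9*j) = (j - 3)*(j + 3)*(j^3 + 4*j^2 + 3*j) = (j - 3)*(j + 3)^2*(j^2 + j) = j*(j - 3)*(j + 3)^2*(j + 1)
(2) = (b + 2)*(b^2 - 2*b - 8) = (b + 2)^2*(b - 4)
(3) = (x + 1)*(x^3 - 7*x^2 + 16*x - 12) = (x - 3)*(x + 1)*(x^2 - 4*x + 4) = (x - 3)*(x - 2)*(x + 1)*(x - 2)
(4) = (g + 4)*(g^2 - 7*g + 10) = (g - 2)*(g + 4)*(g - 5)
(5) = (c - 5)*(c^3 + 6*c^2 + 9*c) = (c - 5)*(c + 3)*(c^2 + 3*c) = (c - 5)*(c + 3)^2*(c)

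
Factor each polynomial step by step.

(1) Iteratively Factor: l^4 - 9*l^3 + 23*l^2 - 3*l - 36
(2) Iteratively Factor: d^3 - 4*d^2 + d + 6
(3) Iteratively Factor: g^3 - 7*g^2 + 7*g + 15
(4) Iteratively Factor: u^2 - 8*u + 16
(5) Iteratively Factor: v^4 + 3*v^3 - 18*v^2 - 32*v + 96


(1) = (l - 3)*(l^3 - 6*l^2 + 5*l + 12) = (l - 3)^2*(l^2 - 3*l - 4) = (l - 4)*(l - 3)^2*(l + 1)
(2) = (d + 1)*(d^2 - 5*d + 6) = (d - 3)*(d + 1)*(d - 2)
(3) = (g + 1)*(g^2 - 8*g + 15) = (g - 5)*(g + 1)*(g - 3)
(4) = (u - 4)*(u - 4)
(5) = (v + 4)*(v^3 - v^2 - 14*v + 24) = (v - 3)*(v + 4)*(v^2 + 2*v - 8) = (v - 3)*(v - 2)*(v + 4)*(v + 4)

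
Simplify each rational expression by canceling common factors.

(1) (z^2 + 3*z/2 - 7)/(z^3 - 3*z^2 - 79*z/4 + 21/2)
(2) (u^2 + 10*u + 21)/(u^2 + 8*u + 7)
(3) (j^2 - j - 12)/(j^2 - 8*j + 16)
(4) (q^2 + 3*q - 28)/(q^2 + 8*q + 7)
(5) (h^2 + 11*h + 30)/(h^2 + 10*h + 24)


(1) = (2*z - 4)/(2*z^2 - 13*z + 6)
(2) = (u + 3)/(u + 1)
(3) = (j + 3)/(j - 4)
(4) = (q - 4)/(q + 1)
(5) = (h + 5)/(h + 4)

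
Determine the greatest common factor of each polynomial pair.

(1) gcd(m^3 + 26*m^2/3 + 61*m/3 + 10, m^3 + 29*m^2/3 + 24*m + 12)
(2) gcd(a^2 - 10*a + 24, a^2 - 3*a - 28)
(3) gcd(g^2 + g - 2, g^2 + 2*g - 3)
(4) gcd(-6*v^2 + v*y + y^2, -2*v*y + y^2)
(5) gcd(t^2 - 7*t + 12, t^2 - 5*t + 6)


(1) = m^2 + 11*m/3 + 2
(2) = gcd((a - 6)*(a - 4), (a - 7)*(a + 4)) = 1
(3) = gcd((g - 1)*(g + 2), (g - 1)*(g + 3)) = g - 1
(4) = -2*v + y
(5) = gcd((t - 4)*(t - 3), (t - 3)*(t - 2)) = t - 3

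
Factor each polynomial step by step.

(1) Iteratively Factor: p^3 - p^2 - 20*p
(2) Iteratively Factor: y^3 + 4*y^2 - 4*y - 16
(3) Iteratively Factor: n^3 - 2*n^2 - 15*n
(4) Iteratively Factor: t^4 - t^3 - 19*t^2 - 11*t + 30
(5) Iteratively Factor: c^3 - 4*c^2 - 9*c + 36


(1) = (p - 5)*(p^2 + 4*p) = (p - 5)*(p + 4)*(p)
(2) = (y + 2)*(y^2 + 2*y - 8) = (y - 2)*(y + 2)*(y + 4)
(3) = (n)*(n^2 - 2*n - 15) = n*(n - 5)*(n + 3)
(4) = (t + 2)*(t^3 - 3*t^2 - 13*t + 15) = (t + 2)*(t + 3)*(t^2 - 6*t + 5) = (t - 1)*(t + 2)*(t + 3)*(t - 5)
(5) = (c - 3)*(c^2 - c - 12) = (c - 4)*(c - 3)*(c + 3)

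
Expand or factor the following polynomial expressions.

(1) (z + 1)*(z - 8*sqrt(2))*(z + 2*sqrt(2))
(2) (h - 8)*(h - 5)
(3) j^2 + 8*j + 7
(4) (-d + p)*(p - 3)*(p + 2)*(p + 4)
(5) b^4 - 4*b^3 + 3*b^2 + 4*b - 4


(1) = z^3 - 6*sqrt(2)*z^2 + z^2 - 32*z - 6*sqrt(2)*z - 32
(2) = h^2 - 13*h + 40
(3) = (j + 1)*(j + 7)
(4) = -d*p^3 - 3*d*p^2 + 10*d*p + 24*d + p^4 + 3*p^3 - 10*p^2 - 24*p
(5) = (b - 2)^2*(b - 1)*(b + 1)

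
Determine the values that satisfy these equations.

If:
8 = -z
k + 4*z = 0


Then:
k = 32
z = -8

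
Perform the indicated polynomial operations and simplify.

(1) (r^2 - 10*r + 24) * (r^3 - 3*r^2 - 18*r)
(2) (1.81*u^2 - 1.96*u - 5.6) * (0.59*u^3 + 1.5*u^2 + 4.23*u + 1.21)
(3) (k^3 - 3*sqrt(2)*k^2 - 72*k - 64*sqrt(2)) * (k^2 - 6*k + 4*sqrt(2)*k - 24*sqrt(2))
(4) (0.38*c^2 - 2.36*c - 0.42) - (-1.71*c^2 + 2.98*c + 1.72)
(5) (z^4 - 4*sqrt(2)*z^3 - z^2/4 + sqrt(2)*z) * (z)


(1) = r^5 - 13*r^4 + 36*r^3 + 108*r^2 - 432*r
(2) = 1.0679*u^5 + 1.5586*u^4 + 1.4123*u^3 - 14.5007*u^2 - 26.0596*u - 6.776
(3) = k^5 - 6*k^4 + sqrt(2)*k^4 - 96*k^3 - 6*sqrt(2)*k^3 - 352*sqrt(2)*k^2 + 576*k^2 - 512*k + 2112*sqrt(2)*k + 3072
(4) = 2.09*c^2 - 5.34*c - 2.14
(5) = z^5 - 4*sqrt(2)*z^4 - z^3/4 + sqrt(2)*z^2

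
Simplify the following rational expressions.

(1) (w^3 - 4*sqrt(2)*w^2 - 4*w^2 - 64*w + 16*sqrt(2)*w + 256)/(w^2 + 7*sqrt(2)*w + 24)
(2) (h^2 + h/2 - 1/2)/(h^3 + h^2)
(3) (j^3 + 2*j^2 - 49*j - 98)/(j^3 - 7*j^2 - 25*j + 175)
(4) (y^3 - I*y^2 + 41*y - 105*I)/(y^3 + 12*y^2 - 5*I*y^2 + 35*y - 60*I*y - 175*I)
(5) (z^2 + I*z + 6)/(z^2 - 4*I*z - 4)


(1) = (w^2 + w*(-8*sqrt(2) - 4) + 32*sqrt(2))/(w + 3*sqrt(2))
(2) = (2*h - 1)/(2*h^2)
(3) = (j^2 + 9*j + 14)/(j^2 - 25)
(4) = (y^2 + 4*I*y + 21)/(y^2 + 12*y + 35)
(5) = (z + 3*I)/(z - 2*I)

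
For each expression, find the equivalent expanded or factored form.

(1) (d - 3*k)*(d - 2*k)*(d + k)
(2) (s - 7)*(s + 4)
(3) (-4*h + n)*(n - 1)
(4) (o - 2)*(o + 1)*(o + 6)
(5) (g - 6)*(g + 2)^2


(1) = d^3 - 4*d^2*k + d*k^2 + 6*k^3
(2) = s^2 - 3*s - 28
(3) = -4*h*n + 4*h + n^2 - n
(4) = o^3 + 5*o^2 - 8*o - 12
(5) = g^3 - 2*g^2 - 20*g - 24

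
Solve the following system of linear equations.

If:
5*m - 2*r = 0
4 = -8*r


Then:
m = -1/5
r = -1/2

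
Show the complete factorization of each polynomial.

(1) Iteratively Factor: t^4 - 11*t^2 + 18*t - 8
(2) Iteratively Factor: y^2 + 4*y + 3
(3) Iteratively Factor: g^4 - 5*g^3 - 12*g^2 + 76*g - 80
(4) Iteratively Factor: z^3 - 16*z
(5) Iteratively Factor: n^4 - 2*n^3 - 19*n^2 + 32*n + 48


(1) = (t - 2)*(t^3 + 2*t^2 - 7*t + 4) = (t - 2)*(t - 1)*(t^2 + 3*t - 4) = (t - 2)*(t - 1)^2*(t + 4)
(2) = (y + 1)*(y + 3)
(3) = (g + 4)*(g^3 - 9*g^2 + 24*g - 20) = (g - 5)*(g + 4)*(g^2 - 4*g + 4) = (g - 5)*(g - 2)*(g + 4)*(g - 2)
(4) = (z)*(z^2 - 16) = z*(z + 4)*(z - 4)
(5) = (n - 3)*(n^3 + n^2 - 16*n - 16) = (n - 3)*(n + 1)*(n^2 - 16) = (n - 4)*(n - 3)*(n + 1)*(n + 4)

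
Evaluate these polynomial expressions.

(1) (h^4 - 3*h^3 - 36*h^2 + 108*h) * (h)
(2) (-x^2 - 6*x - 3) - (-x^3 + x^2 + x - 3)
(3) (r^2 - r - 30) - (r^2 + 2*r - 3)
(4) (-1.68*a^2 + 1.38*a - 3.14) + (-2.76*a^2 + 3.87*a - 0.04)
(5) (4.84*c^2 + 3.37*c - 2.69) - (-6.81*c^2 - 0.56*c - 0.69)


(1) = h^5 - 3*h^4 - 36*h^3 + 108*h^2
(2) = x^3 - 2*x^2 - 7*x
(3) = -3*r - 27
(4) = -4.44*a^2 + 5.25*a - 3.18
(5) = 11.65*c^2 + 3.93*c - 2.0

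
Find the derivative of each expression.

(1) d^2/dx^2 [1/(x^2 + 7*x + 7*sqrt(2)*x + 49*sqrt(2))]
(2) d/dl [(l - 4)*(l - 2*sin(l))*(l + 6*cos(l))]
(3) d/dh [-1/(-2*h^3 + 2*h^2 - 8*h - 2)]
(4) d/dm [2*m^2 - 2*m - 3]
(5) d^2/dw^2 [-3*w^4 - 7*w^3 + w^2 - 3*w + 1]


(1) = 2*(-x^2 - 7*sqrt(2)*x - 7*x + (2*x + 7 + 7*sqrt(2))^2 - 49*sqrt(2))/(x^2 + 7*x + 7*sqrt(2)*x + 49*sqrt(2))^3
(2) = (4 - l)*(l - 2*sin(l))*(6*sin(l) - 1) + (4 - l)*(l + 6*cos(l))*(2*cos(l) - 1) + (l - 2*sin(l))*(l + 6*cos(l))
(3) = (-3*h^2/2 + h - 2)/(h^3 - h^2 + 4*h + 1)^2
(4) = 4*m - 2
(5) = -36*w^2 - 42*w + 2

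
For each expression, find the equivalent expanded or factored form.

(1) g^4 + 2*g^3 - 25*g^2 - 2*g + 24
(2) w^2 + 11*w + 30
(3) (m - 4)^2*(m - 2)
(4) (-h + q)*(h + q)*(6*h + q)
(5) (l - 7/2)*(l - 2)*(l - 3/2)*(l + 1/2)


(1) = (g - 4)*(g - 1)*(g + 1)*(g + 6)
(2) = (w + 5)*(w + 6)
(3) = m^3 - 10*m^2 + 32*m - 32
(4) = -6*h^3 - h^2*q + 6*h*q^2 + q^3
(5) = l^4 - 13*l^3/2 + 47*l^2/4 - 23*l/8 - 21/4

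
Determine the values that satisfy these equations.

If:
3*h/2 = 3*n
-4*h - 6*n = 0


Then:
h = 0
n = 0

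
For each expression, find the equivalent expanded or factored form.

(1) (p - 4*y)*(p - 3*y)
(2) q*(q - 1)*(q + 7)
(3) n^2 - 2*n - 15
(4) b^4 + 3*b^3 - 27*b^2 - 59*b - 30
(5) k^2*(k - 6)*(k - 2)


(1) = p^2 - 7*p*y + 12*y^2
(2) = q^3 + 6*q^2 - 7*q
(3) = (n - 5)*(n + 3)
(4) = (b - 5)*(b + 1)^2*(b + 6)
(5) = k^4 - 8*k^3 + 12*k^2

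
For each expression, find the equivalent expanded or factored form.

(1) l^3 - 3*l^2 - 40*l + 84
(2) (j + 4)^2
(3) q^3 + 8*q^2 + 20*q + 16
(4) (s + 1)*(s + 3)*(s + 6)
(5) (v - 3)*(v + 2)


(1) = (l - 7)*(l - 2)*(l + 6)
(2) = j^2 + 8*j + 16
(3) = (q + 2)^2*(q + 4)
(4) = s^3 + 10*s^2 + 27*s + 18
(5) = v^2 - v - 6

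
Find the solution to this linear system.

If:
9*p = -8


Then:
p = -8/9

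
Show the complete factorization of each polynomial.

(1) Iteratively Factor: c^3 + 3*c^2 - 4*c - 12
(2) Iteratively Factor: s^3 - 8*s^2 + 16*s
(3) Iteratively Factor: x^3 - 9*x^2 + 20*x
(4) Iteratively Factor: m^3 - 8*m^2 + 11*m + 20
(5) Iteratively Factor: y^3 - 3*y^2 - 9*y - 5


(1) = (c + 2)*(c^2 + c - 6) = (c - 2)*(c + 2)*(c + 3)
(2) = (s - 4)*(s^2 - 4*s) = s*(s - 4)*(s - 4)
(3) = (x - 4)*(x^2 - 5*x) = (x - 5)*(x - 4)*(x)
(4) = (m + 1)*(m^2 - 9*m + 20) = (m - 5)*(m + 1)*(m - 4)
(5) = (y - 5)*(y^2 + 2*y + 1) = (y - 5)*(y + 1)*(y + 1)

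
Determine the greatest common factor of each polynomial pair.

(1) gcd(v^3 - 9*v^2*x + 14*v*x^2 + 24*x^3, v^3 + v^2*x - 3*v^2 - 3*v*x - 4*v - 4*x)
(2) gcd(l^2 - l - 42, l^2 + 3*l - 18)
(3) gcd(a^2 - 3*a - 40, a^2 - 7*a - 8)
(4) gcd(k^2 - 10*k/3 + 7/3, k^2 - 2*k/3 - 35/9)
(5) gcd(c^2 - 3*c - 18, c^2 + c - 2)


(1) = v + x
(2) = l + 6
(3) = a - 8
(4) = k - 7/3
(5) = gcd((c - 6)*(c + 3), (c - 1)*(c + 2)) = 1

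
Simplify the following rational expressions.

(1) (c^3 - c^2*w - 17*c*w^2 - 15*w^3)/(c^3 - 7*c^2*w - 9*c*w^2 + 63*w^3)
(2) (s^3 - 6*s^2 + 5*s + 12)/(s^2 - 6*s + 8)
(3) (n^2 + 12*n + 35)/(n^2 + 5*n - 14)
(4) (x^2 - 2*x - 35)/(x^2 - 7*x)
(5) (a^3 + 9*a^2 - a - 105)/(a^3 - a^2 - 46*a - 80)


(1) = (c^2 - 4*c*w - 5*w^2)/(c^2 - 10*c*w + 21*w^2)
(2) = (s^2 - 2*s - 3)/(s - 2)
(3) = (n + 5)/(n - 2)
(4) = (x + 5)/x
(5) = (a^2 + 4*a - 21)/(a^2 - 6*a - 16)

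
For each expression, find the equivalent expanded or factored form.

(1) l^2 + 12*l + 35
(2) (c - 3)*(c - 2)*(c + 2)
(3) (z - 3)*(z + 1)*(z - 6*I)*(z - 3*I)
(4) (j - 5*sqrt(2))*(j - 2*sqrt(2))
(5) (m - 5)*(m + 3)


(1) = (l + 5)*(l + 7)
(2) = c^3 - 3*c^2 - 4*c + 12
(3) = z^4 - 2*z^3 - 9*I*z^3 - 21*z^2 + 18*I*z^2 + 36*z + 27*I*z + 54
(4) = j^2 - 7*sqrt(2)*j + 20
(5) = m^2 - 2*m - 15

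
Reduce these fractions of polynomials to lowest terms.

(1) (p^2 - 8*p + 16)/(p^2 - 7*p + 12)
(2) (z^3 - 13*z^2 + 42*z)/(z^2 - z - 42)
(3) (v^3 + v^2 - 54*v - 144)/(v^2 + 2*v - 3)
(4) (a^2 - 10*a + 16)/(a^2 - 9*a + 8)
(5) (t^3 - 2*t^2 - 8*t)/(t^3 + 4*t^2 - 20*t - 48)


(1) = (p - 4)/(p - 3)
(2) = (z^2 - 6*z)/(z + 6)
(3) = (v^2 - 2*v - 48)/(v - 1)
(4) = (a - 2)/(a - 1)
(5) = t/(t + 6)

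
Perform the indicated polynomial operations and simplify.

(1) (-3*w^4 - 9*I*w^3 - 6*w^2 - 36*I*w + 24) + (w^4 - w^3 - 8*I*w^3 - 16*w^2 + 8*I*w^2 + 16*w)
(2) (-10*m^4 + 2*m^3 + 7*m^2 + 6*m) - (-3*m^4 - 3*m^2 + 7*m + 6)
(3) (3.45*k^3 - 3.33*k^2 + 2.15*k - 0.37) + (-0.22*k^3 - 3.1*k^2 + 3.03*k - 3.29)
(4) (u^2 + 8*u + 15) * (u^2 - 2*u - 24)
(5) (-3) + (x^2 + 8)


(1) = -2*w^4 - w^3 - 17*I*w^3 - 22*w^2 + 8*I*w^2 + 16*w - 36*I*w + 24
(2) = -7*m^4 + 2*m^3 + 10*m^2 - m - 6
(3) = 3.23*k^3 - 6.43*k^2 + 5.18*k - 3.66
(4) = u^4 + 6*u^3 - 25*u^2 - 222*u - 360
(5) = x^2 + 5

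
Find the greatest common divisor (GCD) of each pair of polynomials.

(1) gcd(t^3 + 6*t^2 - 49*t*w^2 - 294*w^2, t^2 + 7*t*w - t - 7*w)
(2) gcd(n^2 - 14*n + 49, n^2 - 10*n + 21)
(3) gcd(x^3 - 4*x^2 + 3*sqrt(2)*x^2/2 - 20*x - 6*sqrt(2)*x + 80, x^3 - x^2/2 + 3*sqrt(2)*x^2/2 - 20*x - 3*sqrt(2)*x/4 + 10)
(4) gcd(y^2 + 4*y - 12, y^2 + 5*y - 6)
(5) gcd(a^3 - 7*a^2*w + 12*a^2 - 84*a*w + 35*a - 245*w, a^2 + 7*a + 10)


(1) = gcd((t + 6)*(t - 7*w)*(t + 7*w), (t - 1)*(t + 7*w)) = t + 7*w
(2) = gcd((n - 7)^2, (n - 7)*(n - 3)) = n - 7
(3) = gcd((x - 4)*(x - 5*sqrt(2)/2)*(x + 4*sqrt(2)), (x - 1/2)*(x - 5*sqrt(2)/2)*(x + 4*sqrt(2))) = x^2 + 3*sqrt(2)*x/2 - 20
(4) = y + 6
(5) = gcd((a + 5)*(a + 7)*(a - 7*w), (a + 2)*(a + 5)) = a + 5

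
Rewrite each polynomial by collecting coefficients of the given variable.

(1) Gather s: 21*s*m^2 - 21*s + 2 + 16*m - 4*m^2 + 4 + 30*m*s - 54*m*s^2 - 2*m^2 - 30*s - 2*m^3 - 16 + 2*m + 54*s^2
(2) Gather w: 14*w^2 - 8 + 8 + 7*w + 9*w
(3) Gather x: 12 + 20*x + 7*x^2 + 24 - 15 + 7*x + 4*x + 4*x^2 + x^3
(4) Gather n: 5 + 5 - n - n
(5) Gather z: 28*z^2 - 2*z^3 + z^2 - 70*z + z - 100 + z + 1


(1) = -2*m^3 - 6*m^2 + 18*m + s^2*(54 - 54*m) + s*(21*m^2 + 30*m - 51) - 10
(2) = 14*w^2 + 16*w
(3) = x^3 + 11*x^2 + 31*x + 21
(4) = 10 - 2*n
(5) = -2*z^3 + 29*z^2 - 68*z - 99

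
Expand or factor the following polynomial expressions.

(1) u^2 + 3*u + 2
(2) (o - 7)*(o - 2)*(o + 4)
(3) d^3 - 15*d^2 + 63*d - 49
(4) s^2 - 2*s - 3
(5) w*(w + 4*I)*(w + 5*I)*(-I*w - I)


(1) = (u + 1)*(u + 2)
(2) = o^3 - 5*o^2 - 22*o + 56
(3) = (d - 7)^2*(d - 1)
(4) = (s - 3)*(s + 1)
(5) = -I*w^4 + 9*w^3 - I*w^3 + 9*w^2 + 20*I*w^2 + 20*I*w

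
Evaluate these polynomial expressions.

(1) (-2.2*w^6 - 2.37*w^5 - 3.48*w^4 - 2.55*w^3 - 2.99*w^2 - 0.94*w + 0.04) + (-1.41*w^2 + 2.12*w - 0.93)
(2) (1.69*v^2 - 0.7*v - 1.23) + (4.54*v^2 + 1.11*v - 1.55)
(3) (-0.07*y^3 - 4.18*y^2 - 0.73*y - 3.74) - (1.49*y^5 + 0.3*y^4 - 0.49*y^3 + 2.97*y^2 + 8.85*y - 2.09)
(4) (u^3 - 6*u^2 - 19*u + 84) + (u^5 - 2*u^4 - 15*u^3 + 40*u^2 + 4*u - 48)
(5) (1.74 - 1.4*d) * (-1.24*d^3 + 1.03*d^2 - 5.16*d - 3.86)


(1) = -2.2*w^6 - 2.37*w^5 - 3.48*w^4 - 2.55*w^3 - 4.4*w^2 + 1.18*w - 0.89
(2) = 6.23*v^2 + 0.41*v - 2.78
(3) = -1.49*y^5 - 0.3*y^4 + 0.42*y^3 - 7.15*y^2 - 9.58*y - 1.65
(4) = u^5 - 2*u^4 - 14*u^3 + 34*u^2 - 15*u + 36
(5) = 1.736*d^4 - 3.5996*d^3 + 9.0162*d^2 - 3.5744*d - 6.7164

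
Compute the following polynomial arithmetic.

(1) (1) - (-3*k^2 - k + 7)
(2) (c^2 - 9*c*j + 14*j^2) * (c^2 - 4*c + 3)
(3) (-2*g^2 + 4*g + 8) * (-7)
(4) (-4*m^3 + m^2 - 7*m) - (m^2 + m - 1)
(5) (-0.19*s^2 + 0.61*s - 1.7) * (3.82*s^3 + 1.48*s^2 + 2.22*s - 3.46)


(1) = 3*k^2 + k - 6
(2) = c^4 - 9*c^3*j - 4*c^3 + 14*c^2*j^2 + 36*c^2*j + 3*c^2 - 56*c*j^2 - 27*c*j + 42*j^2
(3) = 14*g^2 - 28*g - 56
(4) = -4*m^3 - 8*m + 1
(5) = -0.7258*s^5 + 2.049*s^4 - 6.013*s^3 - 0.5044*s^2 - 5.8846*s + 5.882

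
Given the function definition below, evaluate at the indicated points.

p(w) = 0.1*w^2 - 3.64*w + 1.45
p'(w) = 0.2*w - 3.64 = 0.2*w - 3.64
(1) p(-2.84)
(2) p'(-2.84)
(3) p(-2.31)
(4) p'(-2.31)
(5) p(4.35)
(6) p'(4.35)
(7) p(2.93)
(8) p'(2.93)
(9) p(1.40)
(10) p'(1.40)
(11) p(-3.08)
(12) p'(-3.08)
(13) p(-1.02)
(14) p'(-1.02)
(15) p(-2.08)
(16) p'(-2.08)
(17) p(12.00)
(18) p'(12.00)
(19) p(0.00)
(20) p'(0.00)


(1) = 12.59
(2) = -4.21
(3) = 10.39
(4) = -4.10
(5) = -12.49
(6) = -2.77
(7) = -8.36
(8) = -3.05
(9) = -3.45
(10) = -3.36
(11) = 13.61
(12) = -4.26
(13) = 5.27
(14) = -3.84
(15) = 9.45
(16) = -4.06
(17) = -27.83
(18) = -1.24
(19) = 1.45
(20) = -3.64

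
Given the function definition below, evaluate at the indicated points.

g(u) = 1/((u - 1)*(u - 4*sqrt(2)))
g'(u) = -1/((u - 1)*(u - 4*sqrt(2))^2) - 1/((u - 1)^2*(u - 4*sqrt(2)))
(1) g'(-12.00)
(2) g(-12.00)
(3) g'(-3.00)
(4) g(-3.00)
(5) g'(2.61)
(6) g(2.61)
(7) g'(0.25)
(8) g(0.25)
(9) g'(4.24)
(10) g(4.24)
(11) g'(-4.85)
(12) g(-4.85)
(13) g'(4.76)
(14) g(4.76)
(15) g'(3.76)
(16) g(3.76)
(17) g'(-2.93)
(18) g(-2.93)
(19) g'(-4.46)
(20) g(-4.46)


(1) = 0.00
(2) = 0.00
(3) = 0.01
(4) = 0.03
(5) = 0.06
(6) = -0.20
(7) = 0.37
(8) = 0.25
(9) = -0.09
(10) = -0.22
(11) = 0.00
(12) = 0.02
(13) = -0.25
(14) = -0.30
(15) = -0.03
(16) = -0.19
(17) = 0.01
(18) = 0.03
(19) = 0.01
(20) = 0.02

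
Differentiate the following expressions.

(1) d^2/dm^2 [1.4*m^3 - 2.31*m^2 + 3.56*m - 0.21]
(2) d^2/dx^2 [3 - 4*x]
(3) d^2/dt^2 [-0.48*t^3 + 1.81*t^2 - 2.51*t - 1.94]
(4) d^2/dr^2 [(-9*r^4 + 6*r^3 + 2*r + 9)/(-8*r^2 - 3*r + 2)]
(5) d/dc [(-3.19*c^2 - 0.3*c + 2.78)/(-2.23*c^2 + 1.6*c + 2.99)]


(1) = 8.4*m - 4.62
(2) = 0
(3) = 3.62 - 2.88*t
(4) = 2*(576*r^6 + 648*r^5 - 189*r^4 - 710*r^3 - 1404*r^2 - 816*r - 237)/(512*r^6 + 576*r^5 - 168*r^4 - 261*r^3 + 42*r^2 + 36*r - 8)
(5) = (-5.773*c^2 - 6.6774*c - 5.345)/(4.9729*c^4 - 7.136*c^3 - 10.7754*c^2 + 9.568*c + 8.9401)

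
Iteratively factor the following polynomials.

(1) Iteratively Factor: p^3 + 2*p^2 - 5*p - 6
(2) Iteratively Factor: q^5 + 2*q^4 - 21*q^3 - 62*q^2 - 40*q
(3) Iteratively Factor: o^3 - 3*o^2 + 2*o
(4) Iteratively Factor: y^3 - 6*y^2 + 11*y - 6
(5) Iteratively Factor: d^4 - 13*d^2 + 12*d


(1) = (p + 1)*(p^2 + p - 6) = (p + 1)*(p + 3)*(p - 2)
(2) = (q + 2)*(q^4 - 21*q^2 - 20*q) = q*(q + 2)*(q^3 - 21*q - 20) = q*(q + 2)*(q + 4)*(q^2 - 4*q - 5) = q*(q - 5)*(q + 2)*(q + 4)*(q + 1)
(3) = (o)*(o^2 - 3*o + 2) = o*(o - 2)*(o - 1)
(4) = (y - 2)*(y^2 - 4*y + 3) = (y - 3)*(y - 2)*(y - 1)
(5) = (d - 1)*(d^3 + d^2 - 12*d) = (d - 1)*(d + 4)*(d^2 - 3*d) = d*(d - 1)*(d + 4)*(d - 3)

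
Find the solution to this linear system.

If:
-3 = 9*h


Then:
h = -1/3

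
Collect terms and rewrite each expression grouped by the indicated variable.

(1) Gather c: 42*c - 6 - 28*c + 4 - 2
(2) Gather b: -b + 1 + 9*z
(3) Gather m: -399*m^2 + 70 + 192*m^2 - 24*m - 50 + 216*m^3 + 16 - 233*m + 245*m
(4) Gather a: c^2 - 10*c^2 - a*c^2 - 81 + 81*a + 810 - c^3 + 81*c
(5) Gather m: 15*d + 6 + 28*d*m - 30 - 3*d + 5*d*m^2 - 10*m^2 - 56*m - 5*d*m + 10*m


(1) = 14*c - 4
(2) = -b + 9*z + 1
(3) = 216*m^3 - 207*m^2 - 12*m + 36
(4) = a*(81 - c^2) - c^3 - 9*c^2 + 81*c + 729
(5) = 12*d + m^2*(5*d - 10) + m*(23*d - 46) - 24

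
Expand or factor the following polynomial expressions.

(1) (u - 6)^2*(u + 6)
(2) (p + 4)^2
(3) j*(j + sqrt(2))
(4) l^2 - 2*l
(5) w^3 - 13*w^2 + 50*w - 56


(1) = u^3 - 6*u^2 - 36*u + 216
(2) = p^2 + 8*p + 16
(3) = j^2 + sqrt(2)*j
(4) = l*(l - 2)
(5) = (w - 7)*(w - 4)*(w - 2)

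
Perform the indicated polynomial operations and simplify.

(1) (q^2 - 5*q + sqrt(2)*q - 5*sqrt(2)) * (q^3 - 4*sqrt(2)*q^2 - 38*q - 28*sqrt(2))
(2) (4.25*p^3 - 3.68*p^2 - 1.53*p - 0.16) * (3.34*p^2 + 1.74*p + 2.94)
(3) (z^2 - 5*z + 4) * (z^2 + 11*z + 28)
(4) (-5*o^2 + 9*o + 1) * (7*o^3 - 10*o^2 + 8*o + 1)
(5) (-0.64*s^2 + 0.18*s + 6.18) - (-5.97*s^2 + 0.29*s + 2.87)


(1) = q^5 - 5*q^4 - 3*sqrt(2)*q^4 - 46*q^3 + 15*sqrt(2)*q^3 - 66*sqrt(2)*q^2 + 230*q^2 - 56*q + 330*sqrt(2)*q + 280
(2) = 14.195*p^5 - 4.8962*p^4 + 0.9816*p^3 - 14.0158*p^2 - 4.7766*p - 0.4704
(3) = z^4 + 6*z^3 - 23*z^2 - 96*z + 112
(4) = -35*o^5 + 113*o^4 - 123*o^3 + 57*o^2 + 17*o + 1
(5) = 5.33*s^2 - 0.11*s + 3.31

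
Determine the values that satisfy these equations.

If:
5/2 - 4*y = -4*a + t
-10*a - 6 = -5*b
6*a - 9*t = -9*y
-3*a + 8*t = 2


Then:
a = -6/23
b = 78/115
t = 7/46
y = 15/46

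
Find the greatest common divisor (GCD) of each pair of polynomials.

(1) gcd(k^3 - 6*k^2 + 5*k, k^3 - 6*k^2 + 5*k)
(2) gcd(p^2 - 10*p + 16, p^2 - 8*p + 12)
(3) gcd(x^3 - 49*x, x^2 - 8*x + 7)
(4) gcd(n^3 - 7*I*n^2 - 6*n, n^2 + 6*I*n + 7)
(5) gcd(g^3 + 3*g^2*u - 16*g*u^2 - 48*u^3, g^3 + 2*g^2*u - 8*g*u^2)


(1) = gcd(k*(k - 5)*(k - 1), k*(k - 5)*(k - 1)) = k^3 - 6*k^2 + 5*k
(2) = gcd((p - 8)*(p - 2), (p - 6)*(p - 2)) = p - 2
(3) = gcd(x*(x - 7)*(x + 7), (x - 7)*(x - 1)) = x - 7
(4) = gcd(n*(n - 6*I)*(n - I), (n - I)*(n + 7*I)) = n - I
(5) = g + 4*u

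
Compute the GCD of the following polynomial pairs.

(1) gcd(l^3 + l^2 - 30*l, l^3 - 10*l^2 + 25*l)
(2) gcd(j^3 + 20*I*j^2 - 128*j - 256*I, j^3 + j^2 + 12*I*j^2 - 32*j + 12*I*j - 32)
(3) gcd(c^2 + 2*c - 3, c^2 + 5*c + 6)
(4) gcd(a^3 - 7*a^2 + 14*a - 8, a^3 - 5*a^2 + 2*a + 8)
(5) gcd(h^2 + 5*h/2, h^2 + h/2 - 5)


(1) = gcd(l*(l - 5)*(l + 6), l*(l - 5)^2) = l^2 - 5*l
(2) = gcd((j + 4*I)*(j + 8*I)^2, (j + 1)*(j + 4*I)*(j + 8*I)) = j^2 + 12*I*j - 32
(3) = c + 3
(4) = gcd((a - 4)*(a - 2)*(a - 1), (a - 4)*(a - 2)*(a + 1)) = a^2 - 6*a + 8
(5) = gcd(h*(h + 5/2), (h - 2)*(h + 5/2)) = h + 5/2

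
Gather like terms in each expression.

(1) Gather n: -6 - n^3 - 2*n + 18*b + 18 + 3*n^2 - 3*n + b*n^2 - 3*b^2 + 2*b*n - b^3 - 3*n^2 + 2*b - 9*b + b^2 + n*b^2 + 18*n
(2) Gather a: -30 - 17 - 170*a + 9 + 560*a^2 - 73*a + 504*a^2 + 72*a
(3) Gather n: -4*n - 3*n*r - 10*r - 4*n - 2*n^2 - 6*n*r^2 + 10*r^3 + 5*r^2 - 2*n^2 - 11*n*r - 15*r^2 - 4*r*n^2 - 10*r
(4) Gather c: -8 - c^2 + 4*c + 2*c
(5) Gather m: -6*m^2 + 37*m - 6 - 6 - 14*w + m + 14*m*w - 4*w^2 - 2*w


(1) = -b^3 - 2*b^2 + b*n^2 + 11*b - n^3 + n*(b^2 + 2*b + 13) + 12
(2) = 1064*a^2 - 171*a - 38
(3) = n^2*(-4*r - 4) + n*(-6*r^2 - 14*r - 8) + 10*r^3 - 10*r^2 - 20*r
(4) = -c^2 + 6*c - 8
(5) = -6*m^2 + m*(14*w + 38) - 4*w^2 - 16*w - 12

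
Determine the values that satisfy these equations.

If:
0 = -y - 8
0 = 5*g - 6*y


Then:
g = -48/5
y = -8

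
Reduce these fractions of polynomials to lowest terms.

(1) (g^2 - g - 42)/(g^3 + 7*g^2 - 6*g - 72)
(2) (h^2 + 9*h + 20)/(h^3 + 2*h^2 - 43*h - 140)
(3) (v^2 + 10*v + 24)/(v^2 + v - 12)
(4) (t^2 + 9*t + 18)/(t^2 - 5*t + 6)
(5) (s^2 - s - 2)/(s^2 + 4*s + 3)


(1) = (g - 7)/(g^2 + g - 12)
(2) = 1/(h - 7)
(3) = (v + 6)/(v - 3)
(4) = (t^2 + 9*t + 18)/(t^2 - 5*t + 6)
(5) = (s - 2)/(s + 3)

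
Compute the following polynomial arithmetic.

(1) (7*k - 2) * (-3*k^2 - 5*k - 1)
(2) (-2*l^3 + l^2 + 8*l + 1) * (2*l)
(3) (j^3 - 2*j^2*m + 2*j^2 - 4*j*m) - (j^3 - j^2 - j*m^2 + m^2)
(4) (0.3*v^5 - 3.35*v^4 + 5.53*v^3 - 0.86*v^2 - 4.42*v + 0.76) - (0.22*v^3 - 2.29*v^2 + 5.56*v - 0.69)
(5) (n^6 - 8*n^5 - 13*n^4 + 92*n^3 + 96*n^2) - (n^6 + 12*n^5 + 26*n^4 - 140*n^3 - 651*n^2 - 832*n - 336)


(1) = -21*k^3 - 29*k^2 + 3*k + 2
(2) = -4*l^4 + 2*l^3 + 16*l^2 + 2*l
(3) = -2*j^2*m + 3*j^2 + j*m^2 - 4*j*m - m^2
(4) = 0.3*v^5 - 3.35*v^4 + 5.31*v^3 + 1.43*v^2 - 9.98*v + 1.45
(5) = -20*n^5 - 39*n^4 + 232*n^3 + 747*n^2 + 832*n + 336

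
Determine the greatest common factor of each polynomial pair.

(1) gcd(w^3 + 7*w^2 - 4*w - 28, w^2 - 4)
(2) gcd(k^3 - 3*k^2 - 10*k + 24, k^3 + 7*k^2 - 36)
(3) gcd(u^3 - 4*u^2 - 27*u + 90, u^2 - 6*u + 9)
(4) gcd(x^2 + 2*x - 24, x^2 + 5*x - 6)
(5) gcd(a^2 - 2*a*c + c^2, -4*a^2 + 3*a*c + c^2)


(1) = gcd((w - 2)*(w + 2)*(w + 7), (w - 2)*(w + 2)) = w^2 - 4
(2) = gcd((k - 4)*(k - 2)*(k + 3), (k - 2)*(k + 3)*(k + 6)) = k^2 + k - 6
(3) = u - 3
(4) = gcd((x - 4)*(x + 6), (x - 1)*(x + 6)) = x + 6
(5) = gcd((-a + c)^2, (-a + c)*(4*a + c)) = a - c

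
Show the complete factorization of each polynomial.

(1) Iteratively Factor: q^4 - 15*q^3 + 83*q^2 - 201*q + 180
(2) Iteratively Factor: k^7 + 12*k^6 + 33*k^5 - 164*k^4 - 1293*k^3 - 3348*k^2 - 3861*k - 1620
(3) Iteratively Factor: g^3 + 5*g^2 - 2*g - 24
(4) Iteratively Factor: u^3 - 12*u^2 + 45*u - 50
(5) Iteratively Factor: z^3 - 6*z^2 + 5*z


(1) = (q - 5)*(q^3 - 10*q^2 + 33*q - 36) = (q - 5)*(q - 3)*(q^2 - 7*q + 12) = (q - 5)*(q - 4)*(q - 3)*(q - 3)
(2) = (k + 3)*(k^6 + 9*k^5 + 6*k^4 - 182*k^3 - 747*k^2 - 1107*k - 540) = (k - 5)*(k + 3)*(k^5 + 14*k^4 + 76*k^3 + 198*k^2 + 243*k + 108) = (k - 5)*(k + 3)*(k + 4)*(k^4 + 10*k^3 + 36*k^2 + 54*k + 27) = (k - 5)*(k + 1)*(k + 3)*(k + 4)*(k^3 + 9*k^2 + 27*k + 27) = (k - 5)*(k + 1)*(k + 3)^2*(k + 4)*(k^2 + 6*k + 9) = (k - 5)*(k + 1)*(k + 3)^3*(k + 4)*(k + 3)
(3) = (g + 4)*(g^2 + g - 6) = (g + 3)*(g + 4)*(g - 2)
(4) = (u - 5)*(u^2 - 7*u + 10) = (u - 5)^2*(u - 2)
(5) = (z - 1)*(z^2 - 5*z) = (z - 5)*(z - 1)*(z)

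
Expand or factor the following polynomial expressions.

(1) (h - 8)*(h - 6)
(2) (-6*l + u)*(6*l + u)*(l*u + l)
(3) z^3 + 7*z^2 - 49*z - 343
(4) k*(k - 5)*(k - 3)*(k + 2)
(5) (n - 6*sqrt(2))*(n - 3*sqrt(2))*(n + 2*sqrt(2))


(1) = h^2 - 14*h + 48
(2) = -36*l^3*u - 36*l^3 + l*u^3 + l*u^2
(3) = (z - 7)*(z + 7)^2
(4) = k^4 - 6*k^3 - k^2 + 30*k
(5) = n^3 - 7*sqrt(2)*n^2 + 72*sqrt(2)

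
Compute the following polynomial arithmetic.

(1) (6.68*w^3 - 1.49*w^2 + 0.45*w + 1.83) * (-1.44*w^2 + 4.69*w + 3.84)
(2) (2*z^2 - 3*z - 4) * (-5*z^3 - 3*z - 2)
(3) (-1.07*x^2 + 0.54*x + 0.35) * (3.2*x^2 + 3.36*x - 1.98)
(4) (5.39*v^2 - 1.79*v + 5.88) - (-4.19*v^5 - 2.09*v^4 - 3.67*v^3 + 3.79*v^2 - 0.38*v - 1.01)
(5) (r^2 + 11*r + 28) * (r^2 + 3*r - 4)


(1) = -9.6192*w^5 + 33.4748*w^4 + 18.0151*w^3 - 6.2463*w^2 + 10.3107*w + 7.0272
(2) = -10*z^5 + 15*z^4 + 14*z^3 + 5*z^2 + 18*z + 8
(3) = -3.424*x^4 - 1.8672*x^3 + 5.053*x^2 + 0.1068*x - 0.693
(4) = 4.19*v^5 + 2.09*v^4 + 3.67*v^3 + 1.6*v^2 - 1.41*v + 6.89
(5) = r^4 + 14*r^3 + 57*r^2 + 40*r - 112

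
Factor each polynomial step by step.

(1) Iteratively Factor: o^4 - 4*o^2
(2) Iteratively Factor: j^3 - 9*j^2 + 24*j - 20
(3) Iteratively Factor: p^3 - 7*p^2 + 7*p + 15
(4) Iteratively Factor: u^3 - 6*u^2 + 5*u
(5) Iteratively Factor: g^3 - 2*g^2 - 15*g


(1) = (o)*(o^3 - 4*o) = o^2*(o^2 - 4) = o^2*(o - 2)*(o + 2)
(2) = (j - 2)*(j^2 - 7*j + 10) = (j - 2)^2*(j - 5)
(3) = (p - 3)*(p^2 - 4*p - 5) = (p - 3)*(p + 1)*(p - 5)
(4) = (u)*(u^2 - 6*u + 5) = u*(u - 5)*(u - 1)
(5) = (g + 3)*(g^2 - 5*g) = (g - 5)*(g + 3)*(g)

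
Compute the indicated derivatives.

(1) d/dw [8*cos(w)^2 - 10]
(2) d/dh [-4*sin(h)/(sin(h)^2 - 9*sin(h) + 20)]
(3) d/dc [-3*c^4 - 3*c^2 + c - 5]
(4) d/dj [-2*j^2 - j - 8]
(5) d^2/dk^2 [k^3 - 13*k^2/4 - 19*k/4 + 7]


(1) = -8*sin(2*w)
(2) = 4*(sin(h)^2 - 20)*cos(h)/((sin(h) - 5)^2*(sin(h) - 4)^2)
(3) = -12*c^3 - 6*c + 1
(4) = -4*j - 1
(5) = 6*k - 13/2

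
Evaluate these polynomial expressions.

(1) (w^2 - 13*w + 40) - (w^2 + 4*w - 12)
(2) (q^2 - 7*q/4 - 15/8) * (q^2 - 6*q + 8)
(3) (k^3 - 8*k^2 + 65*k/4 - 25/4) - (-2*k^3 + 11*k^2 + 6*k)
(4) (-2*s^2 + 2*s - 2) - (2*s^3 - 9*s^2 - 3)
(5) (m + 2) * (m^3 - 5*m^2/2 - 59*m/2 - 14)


(1) = 52 - 17*w
(2) = q^4 - 31*q^3/4 + 133*q^2/8 - 11*q/4 - 15
(3) = 3*k^3 - 19*k^2 + 41*k/4 - 25/4
(4) = -2*s^3 + 7*s^2 + 2*s + 1
(5) = m^4 - m^3/2 - 69*m^2/2 - 73*m - 28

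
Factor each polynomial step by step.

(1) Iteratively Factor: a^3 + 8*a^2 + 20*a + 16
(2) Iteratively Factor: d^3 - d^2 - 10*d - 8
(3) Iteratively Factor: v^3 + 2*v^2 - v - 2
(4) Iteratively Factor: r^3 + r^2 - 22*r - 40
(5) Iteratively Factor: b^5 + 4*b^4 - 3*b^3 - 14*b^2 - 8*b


(1) = (a + 2)*(a^2 + 6*a + 8) = (a + 2)*(a + 4)*(a + 2)
(2) = (d + 1)*(d^2 - 2*d - 8) = (d + 1)*(d + 2)*(d - 4)
(3) = (v + 1)*(v^2 + v - 2) = (v - 1)*(v + 1)*(v + 2)
(4) = (r + 4)*(r^2 - 3*r - 10) = (r + 2)*(r + 4)*(r - 5)
(5) = (b)*(b^4 + 4*b^3 - 3*b^2 - 14*b - 8) = b*(b - 2)*(b^3 + 6*b^2 + 9*b + 4) = b*(b - 2)*(b + 1)*(b^2 + 5*b + 4) = b*(b - 2)*(b + 1)*(b + 4)*(b + 1)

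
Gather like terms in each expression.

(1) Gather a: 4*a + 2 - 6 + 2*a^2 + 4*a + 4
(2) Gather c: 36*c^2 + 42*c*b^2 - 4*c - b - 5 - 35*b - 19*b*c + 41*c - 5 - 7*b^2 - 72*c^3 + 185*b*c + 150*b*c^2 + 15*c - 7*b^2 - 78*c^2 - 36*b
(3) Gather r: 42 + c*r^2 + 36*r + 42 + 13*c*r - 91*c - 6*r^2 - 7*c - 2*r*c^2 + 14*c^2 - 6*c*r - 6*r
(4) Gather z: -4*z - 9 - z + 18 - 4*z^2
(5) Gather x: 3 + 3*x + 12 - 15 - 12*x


(1) = 2*a^2 + 8*a
(2) = -14*b^2 - 72*b - 72*c^3 + c^2*(150*b - 42) + c*(42*b^2 + 166*b + 52) - 10
(3) = 14*c^2 - 98*c + r^2*(c - 6) + r*(-2*c^2 + 7*c + 30) + 84
(4) = -4*z^2 - 5*z + 9
(5) = -9*x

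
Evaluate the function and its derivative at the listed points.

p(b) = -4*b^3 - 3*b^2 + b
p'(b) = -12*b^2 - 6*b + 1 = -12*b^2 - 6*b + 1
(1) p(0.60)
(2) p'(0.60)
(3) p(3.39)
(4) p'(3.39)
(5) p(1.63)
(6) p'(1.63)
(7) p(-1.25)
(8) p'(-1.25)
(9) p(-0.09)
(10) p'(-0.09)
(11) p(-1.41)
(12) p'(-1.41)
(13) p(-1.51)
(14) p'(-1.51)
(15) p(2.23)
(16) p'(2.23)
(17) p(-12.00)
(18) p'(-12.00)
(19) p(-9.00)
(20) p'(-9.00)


(1) = -1.34
(2) = -6.92
(3) = -186.92
(4) = -157.25
(5) = -23.66
(6) = -40.66
(7) = 1.88
(8) = -10.25
(9) = -0.11
(10) = 1.44
(11) = 3.84
(12) = -14.40
(13) = 5.42
(14) = -17.30
(15) = -57.05
(16) = -72.05
(17) = 6468.00
(18) = -1655.00
(19) = 2664.00
(20) = -917.00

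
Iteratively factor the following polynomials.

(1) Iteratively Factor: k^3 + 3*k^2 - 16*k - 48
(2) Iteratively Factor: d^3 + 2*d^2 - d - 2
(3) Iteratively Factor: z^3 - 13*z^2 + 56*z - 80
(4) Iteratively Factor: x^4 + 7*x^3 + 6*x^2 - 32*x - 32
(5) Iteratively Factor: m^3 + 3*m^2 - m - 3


(1) = (k + 3)*(k^2 - 16) = (k - 4)*(k + 3)*(k + 4)
(2) = (d + 1)*(d^2 + d - 2) = (d - 1)*(d + 1)*(d + 2)
(3) = (z - 4)*(z^2 - 9*z + 20) = (z - 4)^2*(z - 5)
(4) = (x + 4)*(x^3 + 3*x^2 - 6*x - 8) = (x - 2)*(x + 4)*(x^2 + 5*x + 4) = (x - 2)*(x + 4)^2*(x + 1)
(5) = (m + 1)*(m^2 + 2*m - 3) = (m - 1)*(m + 1)*(m + 3)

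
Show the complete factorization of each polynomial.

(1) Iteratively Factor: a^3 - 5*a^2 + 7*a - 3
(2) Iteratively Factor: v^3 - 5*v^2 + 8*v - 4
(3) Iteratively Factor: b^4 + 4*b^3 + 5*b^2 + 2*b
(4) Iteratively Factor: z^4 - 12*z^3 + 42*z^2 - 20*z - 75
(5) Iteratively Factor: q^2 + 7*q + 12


(1) = (a - 1)*(a^2 - 4*a + 3) = (a - 1)^2*(a - 3)
(2) = (v - 1)*(v^2 - 4*v + 4) = (v - 2)*(v - 1)*(v - 2)
(3) = (b + 2)*(b^3 + 2*b^2 + b) = (b + 1)*(b + 2)*(b^2 + b) = b*(b + 1)*(b + 2)*(b + 1)
(4) = (z + 1)*(z^3 - 13*z^2 + 55*z - 75) = (z - 3)*(z + 1)*(z^2 - 10*z + 25) = (z - 5)*(z - 3)*(z + 1)*(z - 5)
(5) = (q + 3)*(q + 4)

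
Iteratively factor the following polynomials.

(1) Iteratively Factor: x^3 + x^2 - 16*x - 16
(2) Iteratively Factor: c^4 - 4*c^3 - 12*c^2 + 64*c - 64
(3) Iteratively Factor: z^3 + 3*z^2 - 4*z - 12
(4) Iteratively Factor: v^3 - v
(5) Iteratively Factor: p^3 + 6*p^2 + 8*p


(1) = (x + 1)*(x^2 - 16) = (x - 4)*(x + 1)*(x + 4)
(2) = (c - 2)*(c^3 - 2*c^2 - 16*c + 32) = (c - 2)^2*(c^2 - 16) = (c - 4)*(c - 2)^2*(c + 4)
(3) = (z + 3)*(z^2 - 4) = (z - 2)*(z + 3)*(z + 2)
(4) = (v)*(v^2 - 1) = v*(v + 1)*(v - 1)
(5) = (p + 4)*(p^2 + 2*p) = p*(p + 4)*(p + 2)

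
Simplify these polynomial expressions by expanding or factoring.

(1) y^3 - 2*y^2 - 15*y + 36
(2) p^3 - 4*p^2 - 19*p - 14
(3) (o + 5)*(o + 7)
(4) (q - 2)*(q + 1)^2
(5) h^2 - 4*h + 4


(1) = (y - 3)^2*(y + 4)
(2) = (p - 7)*(p + 1)*(p + 2)
(3) = o^2 + 12*o + 35
(4) = q^3 - 3*q - 2
(5) = (h - 2)^2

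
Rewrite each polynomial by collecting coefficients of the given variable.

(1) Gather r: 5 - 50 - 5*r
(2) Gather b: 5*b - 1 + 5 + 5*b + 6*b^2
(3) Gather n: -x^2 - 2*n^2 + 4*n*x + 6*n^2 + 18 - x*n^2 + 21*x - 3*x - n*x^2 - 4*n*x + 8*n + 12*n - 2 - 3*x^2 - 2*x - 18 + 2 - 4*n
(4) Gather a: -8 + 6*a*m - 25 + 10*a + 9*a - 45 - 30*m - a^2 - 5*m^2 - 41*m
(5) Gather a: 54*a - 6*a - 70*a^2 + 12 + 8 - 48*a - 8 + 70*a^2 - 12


(1) = -5*r - 45
(2) = 6*b^2 + 10*b + 4
(3) = n^2*(4 - x) + n*(16 - x^2) - 4*x^2 + 16*x
(4) = -a^2 + a*(6*m + 19) - 5*m^2 - 71*m - 78
(5) = 0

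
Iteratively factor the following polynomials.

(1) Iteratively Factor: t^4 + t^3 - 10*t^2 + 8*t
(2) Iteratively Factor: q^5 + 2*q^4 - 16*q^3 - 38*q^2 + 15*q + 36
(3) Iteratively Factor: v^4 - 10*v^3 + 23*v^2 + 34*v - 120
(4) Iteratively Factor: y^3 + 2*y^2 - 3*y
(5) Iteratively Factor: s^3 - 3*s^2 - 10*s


(1) = (t + 4)*(t^3 - 3*t^2 + 2*t) = t*(t + 4)*(t^2 - 3*t + 2) = t*(t - 2)*(t + 4)*(t - 1)
(2) = (q + 3)*(q^4 - q^3 - 13*q^2 + q + 12) = (q + 1)*(q + 3)*(q^3 - 2*q^2 - 11*q + 12) = (q - 4)*(q + 1)*(q + 3)*(q^2 + 2*q - 3) = (q - 4)*(q - 1)*(q + 1)*(q + 3)*(q + 3)
(3) = (v - 3)*(v^3 - 7*v^2 + 2*v + 40) = (v - 4)*(v - 3)*(v^2 - 3*v - 10) = (v - 5)*(v - 4)*(v - 3)*(v + 2)
(4) = (y - 1)*(y^2 + 3*y) = y*(y - 1)*(y + 3)
(5) = (s + 2)*(s^2 - 5*s) = s*(s + 2)*(s - 5)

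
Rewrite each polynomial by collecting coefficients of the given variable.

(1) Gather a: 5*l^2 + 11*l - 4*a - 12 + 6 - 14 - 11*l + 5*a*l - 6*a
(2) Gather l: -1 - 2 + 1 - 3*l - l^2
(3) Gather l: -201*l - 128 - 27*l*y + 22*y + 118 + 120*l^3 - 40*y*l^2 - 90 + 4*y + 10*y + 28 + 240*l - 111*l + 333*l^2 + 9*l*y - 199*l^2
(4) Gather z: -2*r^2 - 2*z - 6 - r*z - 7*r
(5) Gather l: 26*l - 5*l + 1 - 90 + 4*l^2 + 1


(1) = a*(5*l - 10) + 5*l^2 - 20
(2) = -l^2 - 3*l - 2
(3) = 120*l^3 + l^2*(134 - 40*y) + l*(-18*y - 72) + 36*y - 72
(4) = -2*r^2 - 7*r + z*(-r - 2) - 6
(5) = 4*l^2 + 21*l - 88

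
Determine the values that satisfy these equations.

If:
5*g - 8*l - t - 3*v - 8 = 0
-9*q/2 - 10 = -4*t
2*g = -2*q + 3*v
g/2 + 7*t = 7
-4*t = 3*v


Then:
g = -21/25
l = -451/400
q = -32/25
t = 53/50
v = -106/75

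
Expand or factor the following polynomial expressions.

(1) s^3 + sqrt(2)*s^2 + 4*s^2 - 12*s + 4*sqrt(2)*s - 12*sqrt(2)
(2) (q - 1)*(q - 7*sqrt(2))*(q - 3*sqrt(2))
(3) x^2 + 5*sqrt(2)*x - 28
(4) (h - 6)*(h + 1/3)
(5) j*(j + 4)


(1) = (s - 2)*(s + 6)*(s + sqrt(2))
(2) = q^3 - 10*sqrt(2)*q^2 - q^2 + 10*sqrt(2)*q + 42*q - 42
(3) = (x - 2*sqrt(2))*(x + 7*sqrt(2))
(4) = h^2 - 17*h/3 - 2
(5) = j^2 + 4*j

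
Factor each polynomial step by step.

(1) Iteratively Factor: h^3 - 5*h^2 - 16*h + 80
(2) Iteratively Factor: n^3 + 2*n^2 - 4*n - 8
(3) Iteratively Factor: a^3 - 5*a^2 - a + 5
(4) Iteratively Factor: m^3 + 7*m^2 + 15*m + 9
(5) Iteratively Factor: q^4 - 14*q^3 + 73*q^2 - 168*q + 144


(1) = (h + 4)*(h^2 - 9*h + 20) = (h - 5)*(h + 4)*(h - 4)
(2) = (n + 2)*(n^2 - 4) = (n + 2)^2*(n - 2)
(3) = (a - 1)*(a^2 - 4*a - 5) = (a - 1)*(a + 1)*(a - 5)
(4) = (m + 1)*(m^2 + 6*m + 9) = (m + 1)*(m + 3)*(m + 3)
(5) = (q - 3)*(q^3 - 11*q^2 + 40*q - 48) = (q - 4)*(q - 3)*(q^2 - 7*q + 12) = (q - 4)^2*(q - 3)*(q - 3)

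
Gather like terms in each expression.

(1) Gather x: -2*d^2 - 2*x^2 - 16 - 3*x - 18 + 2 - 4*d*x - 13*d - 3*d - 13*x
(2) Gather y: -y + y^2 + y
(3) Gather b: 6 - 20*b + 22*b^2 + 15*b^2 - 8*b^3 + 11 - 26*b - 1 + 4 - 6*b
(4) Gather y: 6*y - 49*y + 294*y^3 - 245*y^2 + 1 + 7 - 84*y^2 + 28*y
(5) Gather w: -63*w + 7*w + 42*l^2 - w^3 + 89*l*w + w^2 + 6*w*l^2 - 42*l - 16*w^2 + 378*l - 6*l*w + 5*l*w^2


(1) = -2*d^2 - 16*d - 2*x^2 + x*(-4*d - 16) - 32
(2) = y^2
(3) = -8*b^3 + 37*b^2 - 52*b + 20
(4) = 294*y^3 - 329*y^2 - 15*y + 8
(5) = 42*l^2 + 336*l - w^3 + w^2*(5*l - 15) + w*(6*l^2 + 83*l - 56)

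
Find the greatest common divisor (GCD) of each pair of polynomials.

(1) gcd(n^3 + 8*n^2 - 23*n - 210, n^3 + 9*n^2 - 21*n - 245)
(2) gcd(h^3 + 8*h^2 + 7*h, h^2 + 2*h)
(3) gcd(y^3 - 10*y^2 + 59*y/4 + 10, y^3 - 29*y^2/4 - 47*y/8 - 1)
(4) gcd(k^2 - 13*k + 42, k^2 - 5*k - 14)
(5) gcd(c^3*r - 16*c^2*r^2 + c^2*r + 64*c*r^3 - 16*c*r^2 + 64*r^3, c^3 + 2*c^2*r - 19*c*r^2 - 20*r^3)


(1) = gcd((n - 5)*(n + 6)*(n + 7), (n - 5)*(n + 7)^2) = n^2 + 2*n - 35
(2) = h
(3) = gcd((y - 8)*(y - 5/2)*(y + 1/2), (y - 8)*(y + 1/4)*(y + 1/2)) = y^2 - 15*y/2 - 4
(4) = gcd((k - 7)*(k - 6), (k - 7)*(k + 2)) = k - 7
(5) = gcd((c - 8*r)^2*(c*r + r), (c - 4*r)*(c + r)*(c + 5*r)) = 1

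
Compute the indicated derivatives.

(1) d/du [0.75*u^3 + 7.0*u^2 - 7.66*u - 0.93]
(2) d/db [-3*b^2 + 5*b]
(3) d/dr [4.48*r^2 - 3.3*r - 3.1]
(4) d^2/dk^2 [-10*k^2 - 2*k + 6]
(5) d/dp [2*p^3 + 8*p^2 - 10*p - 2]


(1) = 2.25*u^2 + 14.0*u - 7.66
(2) = 5 - 6*b
(3) = 8.96*r - 3.3
(4) = -20
(5) = 6*p^2 + 16*p - 10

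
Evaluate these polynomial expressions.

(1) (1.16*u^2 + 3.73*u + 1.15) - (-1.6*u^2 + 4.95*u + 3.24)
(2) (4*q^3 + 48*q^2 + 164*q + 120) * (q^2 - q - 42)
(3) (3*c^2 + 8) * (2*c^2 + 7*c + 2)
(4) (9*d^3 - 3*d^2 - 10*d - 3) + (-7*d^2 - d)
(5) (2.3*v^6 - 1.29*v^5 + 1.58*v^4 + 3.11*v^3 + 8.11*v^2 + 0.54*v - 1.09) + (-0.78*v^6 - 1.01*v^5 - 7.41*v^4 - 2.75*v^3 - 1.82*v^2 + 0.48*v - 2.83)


(1) = 2.76*u^2 - 1.22*u - 2.09
(2) = 4*q^5 + 44*q^4 - 52*q^3 - 2060*q^2 - 7008*q - 5040
(3) = 6*c^4 + 21*c^3 + 22*c^2 + 56*c + 16
(4) = 9*d^3 - 10*d^2 - 11*d - 3
(5) = 1.52*v^6 - 2.3*v^5 - 5.83*v^4 + 0.36*v^3 + 6.29*v^2 + 1.02*v - 3.92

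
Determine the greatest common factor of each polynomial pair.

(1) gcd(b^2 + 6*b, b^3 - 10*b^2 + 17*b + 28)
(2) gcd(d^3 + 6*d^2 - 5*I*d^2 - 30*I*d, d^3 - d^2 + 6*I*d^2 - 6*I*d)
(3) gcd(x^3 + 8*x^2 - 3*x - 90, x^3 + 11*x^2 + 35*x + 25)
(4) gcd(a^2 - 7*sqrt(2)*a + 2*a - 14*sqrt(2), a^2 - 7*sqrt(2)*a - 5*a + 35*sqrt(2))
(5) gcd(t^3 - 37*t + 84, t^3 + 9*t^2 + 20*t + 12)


(1) = gcd(b*(b + 6), (b - 7)*(b - 4)*(b + 1)) = 1
(2) = gcd(d*(d + 6)*(d - 5*I), d*(d - 1)*(d + 6*I)) = d
(3) = gcd((x - 3)*(x + 5)*(x + 6), (x + 1)*(x + 5)^2) = x + 5
(4) = a - 7*sqrt(2)
(5) = 1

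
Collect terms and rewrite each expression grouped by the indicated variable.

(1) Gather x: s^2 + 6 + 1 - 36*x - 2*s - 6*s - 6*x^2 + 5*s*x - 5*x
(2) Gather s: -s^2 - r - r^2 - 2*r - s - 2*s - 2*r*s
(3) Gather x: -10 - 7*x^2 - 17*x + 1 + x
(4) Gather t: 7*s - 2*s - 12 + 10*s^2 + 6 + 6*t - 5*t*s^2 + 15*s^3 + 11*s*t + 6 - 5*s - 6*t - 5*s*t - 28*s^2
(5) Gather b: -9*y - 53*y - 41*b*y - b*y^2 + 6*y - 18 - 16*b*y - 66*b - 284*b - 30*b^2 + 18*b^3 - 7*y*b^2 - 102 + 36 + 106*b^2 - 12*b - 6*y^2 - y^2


(1) = s^2 - 8*s - 6*x^2 + x*(5*s - 41) + 7
(2) = -r^2 - 3*r - s^2 + s*(-2*r - 3)
(3) = -7*x^2 - 16*x - 9
(4) = 15*s^3 - 18*s^2 + t*(-5*s^2 + 6*s)
(5) = 18*b^3 + b^2*(76 - 7*y) + b*(-y^2 - 57*y - 362) - 7*y^2 - 56*y - 84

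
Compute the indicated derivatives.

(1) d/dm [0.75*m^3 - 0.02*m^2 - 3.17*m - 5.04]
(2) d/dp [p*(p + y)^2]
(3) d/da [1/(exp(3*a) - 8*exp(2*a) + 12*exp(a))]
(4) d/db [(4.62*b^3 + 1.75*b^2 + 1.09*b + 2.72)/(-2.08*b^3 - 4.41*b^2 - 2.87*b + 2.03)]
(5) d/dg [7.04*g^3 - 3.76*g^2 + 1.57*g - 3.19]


(1) = 2.25*m^2 - 0.04*m - 3.17
(2) = (p + y)*(3*p + y)
(3) = (-3*exp(2*a) + 16*exp(a) - 12)*exp(-a)/(exp(2*a) - 8*exp(a) + 12)^2
(4) = (-16.7342*b^4 - 21.9844*b^3 + 44.893*b^2 + 31.0954*b + 10.0191)/(4.3264*b^6 + 18.3456*b^5 + 31.3873*b^4 + 16.8686*b^3 - 9.6677*b^2 - 11.6522*b + 4.1209)
(5) = 21.12*g^2 - 7.52*g + 1.57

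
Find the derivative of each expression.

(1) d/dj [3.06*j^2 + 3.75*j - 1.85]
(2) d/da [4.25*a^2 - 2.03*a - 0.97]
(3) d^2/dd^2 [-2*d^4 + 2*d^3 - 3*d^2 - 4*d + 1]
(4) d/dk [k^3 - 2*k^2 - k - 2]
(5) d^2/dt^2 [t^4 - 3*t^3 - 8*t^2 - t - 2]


(1) = 6.12*j + 3.75
(2) = 8.5*a - 2.03
(3) = -24*d^2 + 12*d - 6
(4) = 3*k^2 - 4*k - 1
(5) = 12*t^2 - 18*t - 16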